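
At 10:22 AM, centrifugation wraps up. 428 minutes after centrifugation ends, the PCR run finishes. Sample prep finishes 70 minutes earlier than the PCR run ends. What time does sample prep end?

The PCR run ends at 10:22 AM + 428 min = 5:30 PM.
Sample prep ends at 5:30 PM − 70 min = 4:20 PM.

4:20 PM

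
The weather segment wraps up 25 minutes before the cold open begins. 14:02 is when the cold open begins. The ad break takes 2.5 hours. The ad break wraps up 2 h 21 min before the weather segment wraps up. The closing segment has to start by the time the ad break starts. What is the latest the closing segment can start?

The weather segment ends at 14:02 − 25 min = 13:37.
The ad break ends at 13:37 − 141 min = 11:16.
The ad break starts at 11:16 − 150 min = 08:46.
The closing segment is bounded by the ad break, so the latest it can start is 08:46.

08:46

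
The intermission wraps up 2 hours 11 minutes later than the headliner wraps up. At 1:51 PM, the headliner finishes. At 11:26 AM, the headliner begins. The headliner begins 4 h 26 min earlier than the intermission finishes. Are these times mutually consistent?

No

The intermission ends at 1:51 PM + 131 min = 4:02 PM.
The headliner starts at 4:02 PM − 266 min = 11:36 AM.
But the headliner is also said to start at 11:26 AM — a 10-minute conflict.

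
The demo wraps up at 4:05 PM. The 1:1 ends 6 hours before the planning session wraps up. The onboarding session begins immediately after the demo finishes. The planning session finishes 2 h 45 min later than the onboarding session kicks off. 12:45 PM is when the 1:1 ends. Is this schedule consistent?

No

The onboarding session starts at 4:05 PM.
The planning session ends at 4:05 PM + 165 min = 6:50 PM.
The 1:1 ends at 6:50 PM − 360 min = 12:50 PM.
But the 1:1 is also said to end at 12:45 PM — a 5-minute conflict.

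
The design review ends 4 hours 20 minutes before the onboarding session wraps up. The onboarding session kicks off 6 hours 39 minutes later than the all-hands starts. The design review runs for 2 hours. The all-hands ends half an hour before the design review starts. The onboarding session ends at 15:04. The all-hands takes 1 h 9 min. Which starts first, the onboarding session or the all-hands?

the all-hands

The design review ends at 15:04 − 260 min = 10:44.
The design review starts at 10:44 − 120 min = 08:44.
The all-hands ends at 08:44 − 30 min = 08:14.
The all-hands starts at 08:14 − 69 min = 07:05.
The onboarding session starts at 07:05 + 399 min = 13:44.
The onboarding session starts at 13:44 and the all-hands starts at 07:05, so the all-hands is first.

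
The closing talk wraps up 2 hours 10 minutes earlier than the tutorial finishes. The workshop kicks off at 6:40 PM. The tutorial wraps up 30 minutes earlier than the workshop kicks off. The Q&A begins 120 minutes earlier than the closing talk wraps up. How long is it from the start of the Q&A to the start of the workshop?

4 h 40 min

The tutorial ends at 6:40 PM − 30 min = 6:10 PM.
The closing talk ends at 6:10 PM − 130 min = 4:00 PM.
The Q&A starts at 4:00 PM − 120 min = 2:00 PM.
From 2:00 PM to 6:40 PM is 4 h 40 min.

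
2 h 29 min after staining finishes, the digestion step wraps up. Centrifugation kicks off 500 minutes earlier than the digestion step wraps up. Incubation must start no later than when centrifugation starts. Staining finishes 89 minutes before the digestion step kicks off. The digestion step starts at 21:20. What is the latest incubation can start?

14:00

Staining ends at 21:20 − 89 min = 19:51.
The digestion step ends at 19:51 + 149 min = 22:20.
Centrifugation starts at 22:20 − 500 min = 14:00.
Incubation is bounded by centrifugation, so the latest it can start is 14:00.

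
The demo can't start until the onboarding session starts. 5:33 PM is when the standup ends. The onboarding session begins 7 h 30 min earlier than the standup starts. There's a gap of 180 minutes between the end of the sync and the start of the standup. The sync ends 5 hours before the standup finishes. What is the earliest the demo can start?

The sync ends at 5:33 PM − 300 min = 12:33 PM.
The standup starts at 12:33 PM + 180 min = 3:33 PM.
The onboarding session starts at 3:33 PM − 450 min = 8:03 AM.
The demo is bounded by the onboarding session, so the earliest it can start is 8:03 AM.

8:03 AM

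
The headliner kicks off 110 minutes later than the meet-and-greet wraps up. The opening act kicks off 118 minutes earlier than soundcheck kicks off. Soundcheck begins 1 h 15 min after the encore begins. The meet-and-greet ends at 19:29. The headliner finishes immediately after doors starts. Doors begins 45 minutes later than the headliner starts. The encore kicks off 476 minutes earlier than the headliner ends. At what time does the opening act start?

The headliner starts at 19:29 + 110 min = 21:19.
Doors starts at 21:19 + 45 min = 22:04.
So the headliner ends at 22:04.
The encore starts at 22:04 − 476 min = 14:08.
Soundcheck starts at 14:08 + 75 min = 15:23.
The opening act starts at 15:23 − 118 min = 13:25.

13:25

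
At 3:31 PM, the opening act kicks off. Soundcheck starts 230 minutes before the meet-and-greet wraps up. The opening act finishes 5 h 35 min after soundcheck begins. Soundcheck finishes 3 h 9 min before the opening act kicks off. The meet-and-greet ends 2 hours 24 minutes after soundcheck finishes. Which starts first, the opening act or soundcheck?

soundcheck

Soundcheck ends at 3:31 PM − 189 min = 12:22 PM.
The meet-and-greet ends at 12:22 PM + 144 min = 2:46 PM.
Soundcheck starts at 2:46 PM − 230 min = 10:56 AM.
The opening act starts at 3:31 PM and soundcheck starts at 10:56 AM, so soundcheck is first.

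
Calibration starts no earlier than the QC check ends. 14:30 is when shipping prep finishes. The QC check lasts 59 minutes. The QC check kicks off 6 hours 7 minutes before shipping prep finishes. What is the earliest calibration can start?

The QC check starts at 14:30 − 367 min = 08:23.
The QC check ends at 08:23 + 59 min = 09:22.
Calibration is bounded by the QC check, so the earliest it can start is 09:22.

09:22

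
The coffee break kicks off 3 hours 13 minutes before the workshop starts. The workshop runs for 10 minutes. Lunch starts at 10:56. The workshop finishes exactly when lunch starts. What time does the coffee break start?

07:33

The workshop ends at 10:56.
The workshop starts at 10:56 − 10 min = 10:46.
The coffee break starts at 10:46 − 193 min = 07:33.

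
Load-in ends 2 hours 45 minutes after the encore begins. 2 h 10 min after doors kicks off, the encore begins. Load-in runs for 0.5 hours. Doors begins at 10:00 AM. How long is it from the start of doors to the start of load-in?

The encore starts at 10:00 AM + 130 min = 12:10 PM.
Load-in ends at 12:10 PM + 165 min = 2:55 PM.
Load-in starts at 2:55 PM − 30 min = 2:25 PM.
From 10:00 AM to 2:25 PM is 265 minutes.

265 minutes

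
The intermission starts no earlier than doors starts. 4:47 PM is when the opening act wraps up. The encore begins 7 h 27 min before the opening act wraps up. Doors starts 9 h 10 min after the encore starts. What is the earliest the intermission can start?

The encore starts at 4:47 PM − 447 min = 9:20 AM.
Doors starts at 9:20 AM + 550 min = 6:30 PM.
The intermission is bounded by doors, so the earliest it can start is 6:30 PM.

6:30 PM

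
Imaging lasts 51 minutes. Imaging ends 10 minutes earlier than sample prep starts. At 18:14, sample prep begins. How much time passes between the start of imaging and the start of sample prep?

Imaging ends at 18:14 − 10 min = 18:04.
Imaging starts at 18:04 − 51 min = 17:13.
From 17:13 to 18:14 is 1 h 1 min.

1 h 1 min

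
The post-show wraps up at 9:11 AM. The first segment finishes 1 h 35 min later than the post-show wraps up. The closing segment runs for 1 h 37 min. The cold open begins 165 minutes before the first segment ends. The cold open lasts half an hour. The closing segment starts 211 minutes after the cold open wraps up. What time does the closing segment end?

1:39 PM

The first segment ends at 9:11 AM + 95 min = 10:46 AM.
The cold open starts at 10:46 AM − 165 min = 8:01 AM.
The cold open ends at 8:01 AM + 30 min = 8:31 AM.
The closing segment starts at 8:31 AM + 211 min = 12:02 PM.
The closing segment ends at 12:02 PM + 97 min = 1:39 PM.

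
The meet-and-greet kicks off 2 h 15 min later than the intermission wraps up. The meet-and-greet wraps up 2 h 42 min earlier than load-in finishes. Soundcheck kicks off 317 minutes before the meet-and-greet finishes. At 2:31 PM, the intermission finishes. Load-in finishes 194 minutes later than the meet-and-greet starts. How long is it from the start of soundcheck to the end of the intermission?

150 minutes

The meet-and-greet starts at 2:31 PM + 135 min = 4:46 PM.
Load-in ends at 4:46 PM + 194 min = 8:00 PM.
The meet-and-greet ends at 8:00 PM − 162 min = 5:18 PM.
Soundcheck starts at 5:18 PM − 317 min = 12:01 PM.
From 12:01 PM to 2:31 PM is 150 minutes.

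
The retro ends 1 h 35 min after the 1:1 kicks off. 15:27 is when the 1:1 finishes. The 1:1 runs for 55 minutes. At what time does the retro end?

The 1:1 starts at 15:27 − 55 min = 14:32.
The retro ends at 14:32 + 95 min = 16:07.

16:07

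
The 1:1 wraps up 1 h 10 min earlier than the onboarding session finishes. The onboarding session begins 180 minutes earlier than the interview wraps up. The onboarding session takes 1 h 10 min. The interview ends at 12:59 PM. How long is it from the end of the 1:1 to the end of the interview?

3 hours

The onboarding session starts at 12:59 PM − 180 min = 9:59 AM.
The onboarding session ends at 9:59 AM + 70 min = 11:09 AM.
The 1:1 ends at 11:09 AM − 70 min = 9:59 AM.
From 9:59 AM to 12:59 PM is 3 hours.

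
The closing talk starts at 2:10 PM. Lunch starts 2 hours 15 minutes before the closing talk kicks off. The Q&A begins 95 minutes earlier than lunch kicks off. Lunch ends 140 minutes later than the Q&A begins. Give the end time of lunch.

Lunch starts at 2:10 PM − 135 min = 11:55 AM.
The Q&A starts at 11:55 AM − 95 min = 10:20 AM.
Lunch ends at 10:20 AM + 140 min = 12:40 PM.

12:40 PM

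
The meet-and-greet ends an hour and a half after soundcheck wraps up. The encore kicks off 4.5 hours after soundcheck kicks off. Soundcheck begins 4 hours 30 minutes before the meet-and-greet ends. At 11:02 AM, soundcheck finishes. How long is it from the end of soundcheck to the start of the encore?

1.5 hours

The meet-and-greet ends at 11:02 AM + 90 min = 12:32 PM.
Soundcheck starts at 12:32 PM − 270 min = 8:02 AM.
The encore starts at 8:02 AM + 270 min = 12:32 PM.
From 11:02 AM to 12:32 PM is 1.5 hours.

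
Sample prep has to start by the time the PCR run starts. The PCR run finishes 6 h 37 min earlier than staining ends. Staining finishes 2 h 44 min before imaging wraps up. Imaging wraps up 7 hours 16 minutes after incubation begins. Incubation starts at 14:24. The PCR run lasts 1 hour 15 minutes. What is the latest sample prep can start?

11:04

Imaging ends at 14:24 + 436 min = 21:40.
Staining ends at 21:40 − 164 min = 18:56.
The PCR run ends at 18:56 − 397 min = 12:19.
The PCR run starts at 12:19 − 75 min = 11:04.
Sample prep is bounded by the PCR run, so the latest it can start is 11:04.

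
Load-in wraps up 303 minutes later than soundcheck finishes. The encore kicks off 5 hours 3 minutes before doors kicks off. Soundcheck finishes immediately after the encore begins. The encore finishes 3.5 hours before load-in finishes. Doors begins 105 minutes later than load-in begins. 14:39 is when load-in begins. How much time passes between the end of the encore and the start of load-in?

Doors starts at 14:39 + 105 min = 16:24.
The encore starts at 16:24 − 303 min = 11:21.
So soundcheck ends at 11:21.
Load-in ends at 11:21 + 303 min = 16:24.
The encore ends at 16:24 − 210 min = 12:54.
From 12:54 to 14:39 is 1 h 45 min.

1 h 45 min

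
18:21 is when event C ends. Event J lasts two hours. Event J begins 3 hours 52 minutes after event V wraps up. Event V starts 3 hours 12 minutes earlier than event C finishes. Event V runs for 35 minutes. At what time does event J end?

Event V starts at 18:21 − 192 min = 15:09.
Event V ends at 15:09 + 35 min = 15:44.
Event J starts at 15:44 + 232 min = 19:36.
Event J ends at 19:36 + 120 min = 21:36.

21:36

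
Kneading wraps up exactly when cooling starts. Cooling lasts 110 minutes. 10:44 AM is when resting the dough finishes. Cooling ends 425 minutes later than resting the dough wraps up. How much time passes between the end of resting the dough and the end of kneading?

5 h 15 min

Cooling ends at 10:44 AM + 425 min = 5:49 PM.
Cooling starts at 5:49 PM − 110 min = 3:59 PM.
So kneading ends at 3:59 PM.
From 10:44 AM to 3:59 PM is 5 h 15 min.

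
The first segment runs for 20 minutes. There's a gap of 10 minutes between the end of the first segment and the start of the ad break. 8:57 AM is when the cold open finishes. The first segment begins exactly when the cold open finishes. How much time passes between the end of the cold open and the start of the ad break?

The first segment starts at 8:57 AM.
The first segment ends at 8:57 AM + 20 min = 9:17 AM.
The ad break starts at 9:17 AM + 10 min = 9:27 AM.
From 8:57 AM to 9:27 AM is 0.5 hours.

0.5 hours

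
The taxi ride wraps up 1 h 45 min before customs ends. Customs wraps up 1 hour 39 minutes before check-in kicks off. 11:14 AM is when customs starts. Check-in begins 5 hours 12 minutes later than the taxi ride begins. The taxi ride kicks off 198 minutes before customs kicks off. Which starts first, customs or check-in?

The taxi ride starts at 11:14 AM − 198 min = 7:56 AM.
Check-in starts at 7:56 AM + 312 min = 1:08 PM.
Customs starts at 11:14 AM and check-in starts at 1:08 PM, so customs is first.

customs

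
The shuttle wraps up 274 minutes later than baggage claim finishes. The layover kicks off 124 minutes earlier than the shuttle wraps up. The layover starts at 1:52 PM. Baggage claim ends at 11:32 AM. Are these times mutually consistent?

The shuttle ends at 11:32 AM + 274 min = 4:06 PM.
The layover starts at 4:06 PM − 124 min = 2:02 PM.
But the layover is also said to start at 1:52 PM — a 10-minute conflict.

No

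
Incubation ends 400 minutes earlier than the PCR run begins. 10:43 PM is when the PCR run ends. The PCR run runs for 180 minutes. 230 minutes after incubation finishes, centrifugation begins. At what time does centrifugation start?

4:53 PM

The PCR run starts at 10:43 PM − 180 min = 7:43 PM.
Incubation ends at 7:43 PM − 400 min = 1:03 PM.
Centrifugation starts at 1:03 PM + 230 min = 4:53 PM.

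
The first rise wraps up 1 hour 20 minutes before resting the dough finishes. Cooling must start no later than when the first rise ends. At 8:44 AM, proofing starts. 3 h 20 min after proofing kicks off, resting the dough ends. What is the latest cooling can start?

10:44 AM

Resting the dough ends at 8:44 AM + 200 min = 12:04 PM.
The first rise ends at 12:04 PM − 80 min = 10:44 AM.
Cooling is bounded by the first rise, so the latest it can start is 10:44 AM.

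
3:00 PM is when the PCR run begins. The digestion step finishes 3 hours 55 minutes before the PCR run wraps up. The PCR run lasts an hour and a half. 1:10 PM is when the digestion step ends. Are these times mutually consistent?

The PCR run ends at 3:00 PM + 90 min = 4:30 PM.
The digestion step ends at 4:30 PM − 235 min = 12:35 PM.
But the digestion step is also said to end at 1:10 PM — a 35-minute conflict.

No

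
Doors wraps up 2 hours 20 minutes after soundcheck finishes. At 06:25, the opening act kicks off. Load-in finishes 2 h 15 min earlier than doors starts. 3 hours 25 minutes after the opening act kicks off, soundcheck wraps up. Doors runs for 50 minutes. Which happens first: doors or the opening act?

Soundcheck ends at 06:25 + 205 min = 09:50.
Doors ends at 09:50 + 140 min = 12:10.
Doors starts at 12:10 − 50 min = 11:20.
Doors starts at 11:20 and the opening act starts at 06:25, so the opening act is first.

the opening act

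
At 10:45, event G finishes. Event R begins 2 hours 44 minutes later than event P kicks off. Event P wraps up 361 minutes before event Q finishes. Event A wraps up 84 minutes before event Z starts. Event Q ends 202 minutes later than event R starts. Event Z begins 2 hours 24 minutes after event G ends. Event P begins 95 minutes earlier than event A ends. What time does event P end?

Event Z starts at 10:45 + 144 min = 13:09.
Event A ends at 13:09 − 84 min = 11:45.
Event P starts at 11:45 − 95 min = 10:10.
Event R starts at 10:10 + 164 min = 12:54.
Event Q ends at 12:54 + 202 min = 16:16.
Event P ends at 16:16 − 361 min = 10:15.

10:15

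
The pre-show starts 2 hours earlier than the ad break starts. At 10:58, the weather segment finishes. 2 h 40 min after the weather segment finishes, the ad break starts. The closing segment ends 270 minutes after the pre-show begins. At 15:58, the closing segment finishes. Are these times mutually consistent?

The ad break starts at 10:58 + 160 min = 13:38.
The pre-show starts at 13:38 − 120 min = 11:38.
The closing segment ends at 11:38 + 270 min = 16:08.
But the closing segment is also said to end at 15:58 — a 10-minute conflict.

No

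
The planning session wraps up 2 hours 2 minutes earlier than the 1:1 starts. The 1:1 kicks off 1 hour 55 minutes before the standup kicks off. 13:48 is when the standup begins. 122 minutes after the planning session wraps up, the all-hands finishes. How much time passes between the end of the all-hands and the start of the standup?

The 1:1 starts at 13:48 − 115 min = 11:53.
The planning session ends at 11:53 − 122 min = 09:51.
The all-hands ends at 09:51 + 122 min = 11:53.
From 11:53 to 13:48 is 1 h 55 min.

1 h 55 min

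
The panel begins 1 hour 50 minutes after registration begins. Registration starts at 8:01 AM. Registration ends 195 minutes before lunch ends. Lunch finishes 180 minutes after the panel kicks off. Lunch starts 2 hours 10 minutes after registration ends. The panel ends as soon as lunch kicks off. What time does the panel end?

The panel starts at 8:01 AM + 110 min = 9:51 AM.
Lunch ends at 9:51 AM + 180 min = 12:51 PM.
Registration ends at 12:51 PM − 195 min = 9:36 AM.
Lunch starts at 9:36 AM + 130 min = 11:46 AM.
So the panel ends at 11:46 AM.

11:46 AM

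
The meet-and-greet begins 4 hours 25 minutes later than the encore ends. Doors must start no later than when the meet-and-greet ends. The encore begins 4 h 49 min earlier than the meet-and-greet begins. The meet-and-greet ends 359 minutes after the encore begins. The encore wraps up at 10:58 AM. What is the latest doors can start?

4:33 PM

The meet-and-greet starts at 10:58 AM + 265 min = 3:23 PM.
The encore starts at 3:23 PM − 289 min = 10:34 AM.
The meet-and-greet ends at 10:34 AM + 359 min = 4:33 PM.
Doors is bounded by the meet-and-greet, so the latest it can start is 4:33 PM.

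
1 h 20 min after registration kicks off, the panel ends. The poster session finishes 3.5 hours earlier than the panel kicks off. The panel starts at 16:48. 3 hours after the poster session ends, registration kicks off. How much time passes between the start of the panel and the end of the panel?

50 minutes

The poster session ends at 16:48 − 210 min = 13:18.
Registration starts at 13:18 + 180 min = 16:18.
The panel ends at 16:18 + 80 min = 17:38.
From 16:48 to 17:38 is 50 minutes.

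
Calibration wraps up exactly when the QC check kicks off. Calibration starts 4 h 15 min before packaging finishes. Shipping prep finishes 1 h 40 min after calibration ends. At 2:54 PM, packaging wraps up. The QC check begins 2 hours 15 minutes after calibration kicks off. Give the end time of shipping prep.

2:34 PM

Calibration starts at 2:54 PM − 255 min = 10:39 AM.
The QC check starts at 10:39 AM + 135 min = 12:54 PM.
So calibration ends at 12:54 PM.
Shipping prep ends at 12:54 PM + 100 min = 2:34 PM.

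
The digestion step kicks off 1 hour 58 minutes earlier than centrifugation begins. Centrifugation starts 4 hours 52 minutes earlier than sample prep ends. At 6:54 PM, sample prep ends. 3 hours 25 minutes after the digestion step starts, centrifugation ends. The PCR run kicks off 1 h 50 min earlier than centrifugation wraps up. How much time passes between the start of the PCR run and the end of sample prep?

Centrifugation starts at 6:54 PM − 292 min = 2:02 PM.
The digestion step starts at 2:02 PM − 118 min = 12:04 PM.
Centrifugation ends at 12:04 PM + 205 min = 3:29 PM.
The PCR run starts at 3:29 PM − 110 min = 1:39 PM.
From 1:39 PM to 6:54 PM is 315 minutes.

315 minutes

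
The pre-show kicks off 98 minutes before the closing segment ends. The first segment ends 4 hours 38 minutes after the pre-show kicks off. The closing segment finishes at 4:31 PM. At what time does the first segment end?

7:31 PM

The pre-show starts at 4:31 PM − 98 min = 2:53 PM.
The first segment ends at 2:53 PM + 278 min = 7:31 PM.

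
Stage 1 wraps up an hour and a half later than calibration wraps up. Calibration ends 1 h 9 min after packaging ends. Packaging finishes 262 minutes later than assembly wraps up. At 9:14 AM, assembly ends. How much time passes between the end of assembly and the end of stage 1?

Packaging ends at 9:14 AM + 262 min = 1:36 PM.
Calibration ends at 1:36 PM + 69 min = 2:45 PM.
Stage 1 ends at 2:45 PM + 90 min = 4:15 PM.
From 9:14 AM to 4:15 PM is 421 minutes.

421 minutes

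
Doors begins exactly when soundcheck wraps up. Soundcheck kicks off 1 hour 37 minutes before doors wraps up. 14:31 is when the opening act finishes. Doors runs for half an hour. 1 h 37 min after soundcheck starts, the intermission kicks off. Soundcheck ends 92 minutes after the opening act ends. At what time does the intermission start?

Soundcheck ends at 14:31 + 92 min = 16:03.
So doors starts at 16:03.
Doors ends at 16:03 + 30 min = 16:33.
Soundcheck starts at 16:33 − 97 min = 14:56.
The intermission starts at 14:56 + 97 min = 16:33.

16:33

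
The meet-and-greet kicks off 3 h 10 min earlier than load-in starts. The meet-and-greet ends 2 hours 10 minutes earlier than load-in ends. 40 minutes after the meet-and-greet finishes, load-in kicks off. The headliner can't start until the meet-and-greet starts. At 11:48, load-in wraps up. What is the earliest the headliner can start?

07:08

The meet-and-greet ends at 11:48 − 130 min = 09:38.
Load-in starts at 09:38 + 40 min = 10:18.
The meet-and-greet starts at 10:18 − 190 min = 07:08.
The headliner is bounded by the meet-and-greet, so the earliest it can start is 07:08.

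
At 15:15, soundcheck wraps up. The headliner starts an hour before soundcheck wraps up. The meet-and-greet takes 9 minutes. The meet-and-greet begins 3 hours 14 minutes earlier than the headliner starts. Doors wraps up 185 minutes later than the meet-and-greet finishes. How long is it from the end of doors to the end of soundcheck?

60 minutes

The headliner starts at 15:15 − 60 min = 14:15.
The meet-and-greet starts at 14:15 − 194 min = 11:01.
The meet-and-greet ends at 11:01 + 9 min = 11:10.
Doors ends at 11:10 + 185 min = 14:15.
From 14:15 to 15:15 is 60 minutes.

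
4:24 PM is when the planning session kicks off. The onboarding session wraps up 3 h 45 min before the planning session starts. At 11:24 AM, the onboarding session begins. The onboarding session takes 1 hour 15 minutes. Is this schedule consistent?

The onboarding session ends at 4:24 PM − 225 min = 12:39 PM.
The onboarding session starts at 12:39 PM − 75 min = 11:24 AM.
That matches the stated 11:24 AM, so the schedule is consistent.

Yes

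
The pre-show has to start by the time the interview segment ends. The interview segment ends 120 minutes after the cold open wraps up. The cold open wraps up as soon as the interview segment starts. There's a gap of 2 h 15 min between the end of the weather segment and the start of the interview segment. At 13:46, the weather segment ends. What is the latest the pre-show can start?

The interview segment starts at 13:46 + 135 min = 16:01.
So the cold open ends at 16:01.
The interview segment ends at 16:01 + 120 min = 18:01.
The pre-show is bounded by the interview segment, so the latest it can start is 18:01.

18:01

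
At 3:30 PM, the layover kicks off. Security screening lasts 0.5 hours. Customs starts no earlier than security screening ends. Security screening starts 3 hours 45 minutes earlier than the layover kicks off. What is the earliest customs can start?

12:15 PM

Security screening starts at 3:30 PM − 225 min = 11:45 AM.
Security screening ends at 11:45 AM + 30 min = 12:15 PM.
Customs is bounded by security screening, so the earliest it can start is 12:15 PM.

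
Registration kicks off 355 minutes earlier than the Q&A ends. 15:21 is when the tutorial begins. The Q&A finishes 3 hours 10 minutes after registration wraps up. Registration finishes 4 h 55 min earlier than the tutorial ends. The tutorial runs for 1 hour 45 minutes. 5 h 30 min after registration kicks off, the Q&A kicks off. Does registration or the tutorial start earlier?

registration

The tutorial ends at 15:21 + 105 min = 17:06.
Registration ends at 17:06 − 295 min = 12:11.
The Q&A ends at 12:11 + 190 min = 15:21.
Registration starts at 15:21 − 355 min = 09:26.
Registration starts at 09:26 and the tutorial starts at 15:21, so registration is first.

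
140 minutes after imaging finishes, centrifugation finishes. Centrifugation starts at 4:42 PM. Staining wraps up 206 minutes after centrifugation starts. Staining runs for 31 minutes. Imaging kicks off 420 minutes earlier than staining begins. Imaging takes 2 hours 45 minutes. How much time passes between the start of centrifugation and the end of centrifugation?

Staining ends at 4:42 PM + 206 min = 8:08 PM.
Staining starts at 8:08 PM − 31 min = 7:37 PM.
Imaging starts at 7:37 PM − 420 min = 12:37 PM.
Imaging ends at 12:37 PM + 165 min = 3:22 PM.
Centrifugation ends at 3:22 PM + 140 min = 5:42 PM.
From 4:42 PM to 5:42 PM is 60 minutes.

60 minutes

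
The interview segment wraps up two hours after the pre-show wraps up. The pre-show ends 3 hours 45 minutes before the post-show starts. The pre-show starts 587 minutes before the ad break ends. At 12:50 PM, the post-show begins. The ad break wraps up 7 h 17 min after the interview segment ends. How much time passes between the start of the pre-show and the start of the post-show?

The pre-show ends at 12:50 PM − 225 min = 9:05 AM.
The interview segment ends at 9:05 AM + 120 min = 11:05 AM.
The ad break ends at 11:05 AM + 437 min = 6:22 PM.
The pre-show starts at 6:22 PM − 587 min = 8:35 AM.
From 8:35 AM to 12:50 PM is 4 h 15 min.

4 h 15 min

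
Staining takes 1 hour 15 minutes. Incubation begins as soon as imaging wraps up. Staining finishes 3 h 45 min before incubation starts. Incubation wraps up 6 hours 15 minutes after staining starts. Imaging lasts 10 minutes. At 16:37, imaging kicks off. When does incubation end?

18:02

Imaging ends at 16:37 + 10 min = 16:47.
So incubation starts at 16:47.
Staining ends at 16:47 − 225 min = 13:02.
Staining starts at 13:02 − 75 min = 11:47.
Incubation ends at 11:47 + 375 min = 18:02.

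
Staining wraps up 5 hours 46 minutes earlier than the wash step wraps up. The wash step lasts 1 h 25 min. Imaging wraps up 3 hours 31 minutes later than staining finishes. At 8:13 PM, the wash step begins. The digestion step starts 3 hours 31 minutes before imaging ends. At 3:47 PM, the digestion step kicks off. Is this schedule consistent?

No

The wash step ends at 8:13 PM + 85 min = 9:38 PM.
Staining ends at 9:38 PM − 346 min = 3:52 PM.
Imaging ends at 3:52 PM + 211 min = 7:23 PM.
The digestion step starts at 7:23 PM − 211 min = 3:52 PM.
But the digestion step is also said to start at 3:47 PM — a 5-minute conflict.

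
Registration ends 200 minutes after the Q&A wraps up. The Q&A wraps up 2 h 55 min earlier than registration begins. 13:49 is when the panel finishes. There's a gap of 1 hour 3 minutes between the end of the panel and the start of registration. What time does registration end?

15:17

Registration starts at 13:49 + 63 min = 14:52.
The Q&A ends at 14:52 − 175 min = 11:57.
Registration ends at 11:57 + 200 min = 15:17.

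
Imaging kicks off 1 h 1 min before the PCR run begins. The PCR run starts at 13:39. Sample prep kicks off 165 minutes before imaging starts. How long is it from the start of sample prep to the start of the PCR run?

3 hours 46 minutes

Imaging starts at 13:39 − 61 min = 12:38.
Sample prep starts at 12:38 − 165 min = 09:53.
From 09:53 to 13:39 is 3 hours 46 minutes.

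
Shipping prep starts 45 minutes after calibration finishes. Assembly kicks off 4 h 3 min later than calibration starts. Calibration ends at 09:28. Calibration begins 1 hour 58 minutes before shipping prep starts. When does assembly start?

Shipping prep starts at 09:28 + 45 min = 10:13.
Calibration starts at 10:13 − 118 min = 08:15.
Assembly starts at 08:15 + 243 min = 12:18.

12:18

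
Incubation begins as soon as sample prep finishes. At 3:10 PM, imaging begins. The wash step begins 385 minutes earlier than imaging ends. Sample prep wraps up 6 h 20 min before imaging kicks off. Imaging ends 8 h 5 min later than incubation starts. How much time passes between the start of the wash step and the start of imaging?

Sample prep ends at 3:10 PM − 380 min = 8:50 AM.
So incubation starts at 8:50 AM.
Imaging ends at 8:50 AM + 485 min = 4:55 PM.
The wash step starts at 4:55 PM − 385 min = 10:30 AM.
From 10:30 AM to 3:10 PM is 4 hours 40 minutes.

4 hours 40 minutes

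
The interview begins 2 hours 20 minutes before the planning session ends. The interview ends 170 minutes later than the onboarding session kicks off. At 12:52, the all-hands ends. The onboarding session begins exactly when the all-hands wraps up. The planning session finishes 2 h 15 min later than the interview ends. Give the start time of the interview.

15:37

The onboarding session starts at 12:52.
The interview ends at 12:52 + 170 min = 15:42.
The planning session ends at 15:42 + 135 min = 17:57.
The interview starts at 17:57 − 140 min = 15:37.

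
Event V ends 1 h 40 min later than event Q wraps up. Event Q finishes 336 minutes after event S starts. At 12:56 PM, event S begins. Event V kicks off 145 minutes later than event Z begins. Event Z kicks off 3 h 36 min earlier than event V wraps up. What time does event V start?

Event Q ends at 12:56 PM + 336 min = 6:32 PM.
Event V ends at 6:32 PM + 100 min = 8:12 PM.
Event Z starts at 8:12 PM − 216 min = 4:36 PM.
Event V starts at 4:36 PM + 145 min = 7:01 PM.

7:01 PM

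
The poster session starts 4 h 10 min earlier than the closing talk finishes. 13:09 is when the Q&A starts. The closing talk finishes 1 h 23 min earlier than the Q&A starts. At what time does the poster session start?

The closing talk ends at 13:09 − 83 min = 11:46.
The poster session starts at 11:46 − 250 min = 07:36.

07:36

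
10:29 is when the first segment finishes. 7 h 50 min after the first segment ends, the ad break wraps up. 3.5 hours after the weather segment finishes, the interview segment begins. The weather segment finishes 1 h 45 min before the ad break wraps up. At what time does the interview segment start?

The ad break ends at 10:29 + 470 min = 18:19.
The weather segment ends at 18:19 − 105 min = 16:34.
The interview segment starts at 16:34 + 210 min = 20:04.

20:04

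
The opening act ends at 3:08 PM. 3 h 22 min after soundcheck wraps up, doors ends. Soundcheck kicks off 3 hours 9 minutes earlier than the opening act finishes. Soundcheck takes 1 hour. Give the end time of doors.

Soundcheck starts at 3:08 PM − 189 min = 11:59 AM.
Soundcheck ends at 11:59 AM + 60 min = 12:59 PM.
Doors ends at 12:59 PM + 202 min = 4:21 PM.

4:21 PM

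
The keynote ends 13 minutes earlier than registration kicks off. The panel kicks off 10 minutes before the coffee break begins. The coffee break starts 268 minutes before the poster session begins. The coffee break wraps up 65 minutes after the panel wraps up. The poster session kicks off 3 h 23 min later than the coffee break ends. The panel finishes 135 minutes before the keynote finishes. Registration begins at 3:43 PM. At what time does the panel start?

1:05 PM

The keynote ends at 3:43 PM − 13 min = 3:30 PM.
The panel ends at 3:30 PM − 135 min = 1:15 PM.
The coffee break ends at 1:15 PM + 65 min = 2:20 PM.
The poster session starts at 2:20 PM + 203 min = 5:43 PM.
The coffee break starts at 5:43 PM − 268 min = 1:15 PM.
The panel starts at 1:15 PM − 10 min = 1:05 PM.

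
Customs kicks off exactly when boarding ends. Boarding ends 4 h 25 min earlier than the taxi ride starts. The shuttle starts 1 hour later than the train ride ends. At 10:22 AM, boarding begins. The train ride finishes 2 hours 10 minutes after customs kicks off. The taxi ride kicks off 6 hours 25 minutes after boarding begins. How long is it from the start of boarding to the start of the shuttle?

5 h 10 min

The taxi ride starts at 10:22 AM + 385 min = 4:47 PM.
Boarding ends at 4:47 PM − 265 min = 12:22 PM.
So customs starts at 12:22 PM.
The train ride ends at 12:22 PM + 130 min = 2:32 PM.
The shuttle starts at 2:32 PM + 60 min = 3:32 PM.
From 10:22 AM to 3:32 PM is 5 h 10 min.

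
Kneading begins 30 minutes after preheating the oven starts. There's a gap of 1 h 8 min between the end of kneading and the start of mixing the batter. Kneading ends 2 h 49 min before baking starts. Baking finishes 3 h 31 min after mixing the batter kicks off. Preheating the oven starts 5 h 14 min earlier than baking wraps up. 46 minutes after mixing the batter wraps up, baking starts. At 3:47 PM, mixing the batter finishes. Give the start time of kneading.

Baking starts at 3:47 PM + 46 min = 4:33 PM.
Kneading ends at 4:33 PM − 169 min = 1:44 PM.
Mixing the batter starts at 1:44 PM + 68 min = 2:52 PM.
Baking ends at 2:52 PM + 211 min = 6:23 PM.
Preheating the oven starts at 6:23 PM − 314 min = 1:09 PM.
Kneading starts at 1:09 PM + 30 min = 1:39 PM.

1:39 PM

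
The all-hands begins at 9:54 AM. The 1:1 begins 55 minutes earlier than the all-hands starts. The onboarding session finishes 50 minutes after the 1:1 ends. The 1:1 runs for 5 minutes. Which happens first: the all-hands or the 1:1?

The 1:1 starts at 9:54 AM − 55 min = 8:59 AM.
The all-hands starts at 9:54 AM and the 1:1 starts at 8:59 AM, so the 1:1 is first.

the 1:1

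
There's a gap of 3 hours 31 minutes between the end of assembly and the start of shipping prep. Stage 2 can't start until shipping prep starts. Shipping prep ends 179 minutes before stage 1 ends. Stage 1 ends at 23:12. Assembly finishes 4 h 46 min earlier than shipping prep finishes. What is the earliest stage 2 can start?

18:58

Shipping prep ends at 23:12 − 179 min = 20:13.
Assembly ends at 20:13 − 286 min = 15:27.
Shipping prep starts at 15:27 + 211 min = 18:58.
Stage 2 is bounded by shipping prep, so the earliest it can start is 18:58.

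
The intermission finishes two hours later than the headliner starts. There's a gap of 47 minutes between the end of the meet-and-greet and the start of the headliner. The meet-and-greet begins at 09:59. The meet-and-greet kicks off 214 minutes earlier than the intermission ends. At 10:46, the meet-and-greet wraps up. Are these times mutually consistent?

The headliner starts at 10:46 + 47 min = 11:33.
The intermission ends at 11:33 + 120 min = 13:33.
The meet-and-greet starts at 13:33 − 214 min = 09:59.
That matches the stated 09:59, so the schedule is consistent.

Yes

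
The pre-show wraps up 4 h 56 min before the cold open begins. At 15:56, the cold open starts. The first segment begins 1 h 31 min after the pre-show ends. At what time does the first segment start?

12:31

The pre-show ends at 15:56 − 296 min = 11:00.
The first segment starts at 11:00 + 91 min = 12:31.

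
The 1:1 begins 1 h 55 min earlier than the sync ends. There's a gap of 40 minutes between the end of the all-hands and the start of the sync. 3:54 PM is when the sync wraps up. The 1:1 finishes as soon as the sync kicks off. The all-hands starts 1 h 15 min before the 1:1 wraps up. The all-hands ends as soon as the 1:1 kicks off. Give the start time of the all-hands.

1:24 PM

The 1:1 starts at 3:54 PM − 115 min = 1:59 PM.
So the all-hands ends at 1:59 PM.
The sync starts at 1:59 PM + 40 min = 2:39 PM.
So the 1:1 ends at 2:39 PM.
The all-hands starts at 2:39 PM − 75 min = 1:24 PM.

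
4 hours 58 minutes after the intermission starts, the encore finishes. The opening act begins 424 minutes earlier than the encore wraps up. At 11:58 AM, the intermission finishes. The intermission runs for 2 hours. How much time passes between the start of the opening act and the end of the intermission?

The intermission starts at 11:58 AM − 120 min = 9:58 AM.
The encore ends at 9:58 AM + 298 min = 2:56 PM.
The opening act starts at 2:56 PM − 424 min = 7:52 AM.
From 7:52 AM to 11:58 AM is 246 minutes.

246 minutes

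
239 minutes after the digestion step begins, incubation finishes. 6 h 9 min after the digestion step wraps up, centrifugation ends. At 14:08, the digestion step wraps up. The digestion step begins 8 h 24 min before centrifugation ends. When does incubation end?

Centrifugation ends at 14:08 + 369 min = 20:17.
The digestion step starts at 20:17 − 504 min = 11:53.
Incubation ends at 11:53 + 239 min = 15:52.

15:52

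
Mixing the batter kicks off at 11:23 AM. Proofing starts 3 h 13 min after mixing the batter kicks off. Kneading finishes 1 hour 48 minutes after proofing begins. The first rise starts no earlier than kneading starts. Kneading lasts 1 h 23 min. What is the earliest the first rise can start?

3:01 PM

Proofing starts at 11:23 AM + 193 min = 2:36 PM.
Kneading ends at 2:36 PM + 108 min = 4:24 PM.
Kneading starts at 4:24 PM − 83 min = 3:01 PM.
The first rise is bounded by kneading, so the earliest it can start is 3:01 PM.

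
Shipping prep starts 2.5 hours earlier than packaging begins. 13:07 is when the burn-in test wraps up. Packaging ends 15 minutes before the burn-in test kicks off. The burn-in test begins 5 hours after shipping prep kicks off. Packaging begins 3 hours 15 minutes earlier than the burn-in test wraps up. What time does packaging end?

12:07

Packaging starts at 13:07 − 195 min = 09:52.
Shipping prep starts at 09:52 − 150 min = 07:22.
The burn-in test starts at 07:22 + 300 min = 12:22.
Packaging ends at 12:22 − 15 min = 12:07.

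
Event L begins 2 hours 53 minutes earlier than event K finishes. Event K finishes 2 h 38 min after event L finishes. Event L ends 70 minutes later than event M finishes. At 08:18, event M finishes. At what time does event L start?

Event L ends at 08:18 + 70 min = 09:28.
Event K ends at 09:28 + 158 min = 12:06.
Event L starts at 12:06 − 173 min = 09:13.

09:13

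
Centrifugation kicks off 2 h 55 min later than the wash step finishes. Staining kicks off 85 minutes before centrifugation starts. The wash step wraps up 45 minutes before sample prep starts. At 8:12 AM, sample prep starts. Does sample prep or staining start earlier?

The wash step ends at 8:12 AM − 45 min = 7:27 AM.
Centrifugation starts at 7:27 AM + 175 min = 10:22 AM.
Staining starts at 10:22 AM − 85 min = 8:57 AM.
Sample prep starts at 8:12 AM and staining starts at 8:57 AM, so sample prep is first.

sample prep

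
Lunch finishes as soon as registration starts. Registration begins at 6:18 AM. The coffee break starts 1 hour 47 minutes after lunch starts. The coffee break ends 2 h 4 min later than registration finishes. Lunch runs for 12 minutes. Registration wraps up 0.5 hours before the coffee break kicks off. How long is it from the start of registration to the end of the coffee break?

3 h 9 min

Lunch ends at 6:18 AM.
Lunch starts at 6:18 AM − 12 min = 6:06 AM.
The coffee break starts at 6:06 AM + 107 min = 7:53 AM.
Registration ends at 7:53 AM − 30 min = 7:23 AM.
The coffee break ends at 7:23 AM + 124 min = 9:27 AM.
From 6:18 AM to 9:27 AM is 3 h 9 min.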